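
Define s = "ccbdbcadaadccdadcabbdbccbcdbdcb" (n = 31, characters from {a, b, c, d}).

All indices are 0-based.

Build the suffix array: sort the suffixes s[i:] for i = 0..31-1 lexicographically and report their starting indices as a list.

sorted suffixes:
  #0 SA[0]=8  'aadccdadcabbdbccbcdbdcb'
  #1 SA[1]=17  'abbdbccbcdbdcb'
  #2 SA[2]=6  'adaadccdadcabbdbccbcdbdcb'
  #3 SA[3]=14  'adcabbdbccbcdbdcb'
  #4 SA[4]=9  'adccdadcabbdbccbcdbdcb'
  #5 SA[5]=30  'b'
  #6 SA[6]=18  'bbdbccbcdbdcb'
  #7 SA[7]=4  'bcadaadccdadcabbdbccbcdbdcb'
  #8 SA[8]=21  'bccbcdbdcb'
  #9 SA[9]=24  'bcdbdcb'
  #10 SA[10]=2  'bdbcadaadccdadcabbdbccbcdbdcb'
  #11 SA[11]=19  'bdbccbcdbdcb'
  #12 SA[12]=27  'bdcb'
  #13 SA[13]=16  'cabbdbccbcdbdcb'
  #14 SA[14]=5  'cadaadccdadcabbdbccbcdbdcb'
  #15 SA[15]=29  'cb'
  #16 SA[16]=23  'cbcdbdcb'
  #17 SA[17]=1  'cbdbcadaadccdadcabbdbccbcdbdcb'
  #18 SA[18]=22  'ccbcdbdcb'
  #19 SA[19]=0  'ccbdbcadaadccdadcabbdbccbcdbdcb'
  #20 SA[20]=11  'ccdadcabbdbccbcdbdcb'
  #21 SA[21]=12  'cdadcabbdbccbcdbdcb'
  #22 SA[22]=25  'cdbdcb'
  #23 SA[23]=7  'daadccdadcabbdbccbcdbdcb'
  #24 SA[24]=13  'dadcabbdbccbcdbdcb'
  #25 SA[25]=3  'dbcadaadccdadcabbdbccbcdbdcb'
  #26 SA[26]=20  'dbccbcdbdcb'
  #27 SA[27]=26  'dbdcb'
  #28 SA[28]=15  'dcabbdbccbcdbdcb'
  #29 SA[29]=28  'dcb'
  #30 SA[30]=10  'dccdadcabbdbccbcdbdcb'

[8, 17, 6, 14, 9, 30, 18, 4, 21, 24, 2, 19, 27, 16, 5, 29, 23, 1, 22, 0, 11, 12, 25, 7, 13, 3, 20, 26, 15, 28, 10]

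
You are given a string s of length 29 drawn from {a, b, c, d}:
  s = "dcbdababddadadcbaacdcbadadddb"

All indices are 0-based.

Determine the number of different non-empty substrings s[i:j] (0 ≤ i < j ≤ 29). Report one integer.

rank→(start, suffix):
  0 → (16, 'aacdcbadadddb')
  1 → (4, 'ababddadadcbaacdcbadadddb')
  2 → (6, 'abddadadcbaacdcbadadddb')
  3 → (17, 'acdcbadadddb')
  4 → (10, 'adadcbaacdcbadadddb')
  5 → (22, 'adadddb')
  6 → (12, 'adcbaacdcbadadddb')
  7 → (24, 'adddb')
  8 → (28, 'b')
  9 → (15, 'baacdcbadadddb')
  10 → (5, 'babddadadcbaacdcbadadddb')
  11 → (21, 'badadddb')
  12 → (2, 'bdababddadadcbaacdcbadadddb')
  13 → (7, 'bddadadcbaacdcbadadddb')
  14 → (14, 'cbaacdcbadadddb')
  15 → (20, 'cbadadddb')
  16 → (1, 'cbdababddadadcbaacdcbadadddb')
  17 → (18, 'cdcbadadddb')
  18 → (3, 'dababddadadcbaacdcbadadddb')
  19 → (9, 'dadadcbaacdcbadadddb')
  20 → (11, 'dadcbaacdcbadadddb')
  21 → (23, 'dadddb')
  22 → (27, 'db')
  23 → (13, 'dcbaacdcbadadddb')
  24 → (19, 'dcbadadddb')
  25 → (0, 'dcbdababddadadcbaacdcbadadddb')
  26 → (8, 'ddadadcbaacdcbadadddb')
  27 → (26, 'ddb')
  28 → (25, 'dddb')

SA = [16, 4, 6, 17, 10, 22, 12, 24, 28, 15, 5, 21, 2, 7, 14, 20, 1, 18, 3, 9, 11, 23, 27, 13, 19, 0, 8, 26, 25]
i: (SA[i-1],SA[i]) lcp shared
  1: (16,4) 1 'a'
  2: (4,6) 2 'ab'
  3: (6,17) 1 'a'
  4: (17,10) 1 'a'
  5: (10,22) 4 'adad'
  6: (22,12) 2 'ad'
  7: (12,24) 2 'ad'
  8: (24,28) 0 ''
  9: (28,15) 1 'b'
  10: (15,5) 2 'ba'
  11: (5,21) 2 'ba'
  12: (21,2) 1 'b'
  13: (2,7) 2 'bd'
  14: (7,14) 0 ''
  15: (14,20) 3 'cba'
  16: (20,1) 2 'cb'
  17: (1,18) 1 'c'
  18: (18,3) 0 ''
  19: (3,9) 2 'da'
  20: (9,11) 3 'dad'
  21: (11,23) 3 'dad'
  22: (23,27) 1 'd'
  23: (27,13) 1 'd'
  24: (13,19) 4 'dcba'
  25: (19,0) 3 'dcb'
  26: (0,8) 1 'd'
  27: (8,26) 2 'dd'
  28: (26,25) 2 'dd'

n(n+1)/2 = 29·30/2 = 435
Σ LCP = 0 + 1 + 2 + 1 + 1 + 4 + 2 + 2 + 0 + 1 + 2 + 2 + 1 + 2 + 0 + 3 + 2 + 1 + 0 + 2 + 3 + 3 + 1 + 1 + 4 + 3 + 1 + 2 + 2 = 49
distinct = 435 − 49 = 386

386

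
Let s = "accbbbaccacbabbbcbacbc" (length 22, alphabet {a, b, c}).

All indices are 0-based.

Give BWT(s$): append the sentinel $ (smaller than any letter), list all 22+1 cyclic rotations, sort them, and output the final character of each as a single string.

rank  rotation                 last
    0  $accbbbaccacbabbbcbacbc  c
    1  abbbcbacbc$accbbbaccacb  b
    2  acbabbbcbacbc$accbbbacc  c
    3  acbc$accbbbaccacbabbbcb  b
    4  accacbabbbcbacbc$accbbb  b
    5  accbbbaccacbabbbcbacbc$  $
    6  babbbcbacbc$accbbbaccac  c
    7  bacbc$accbbbaccacbabbbc  c
    8  baccacbabbbcbacbc$accbb  b
    9  bbaccacbabbbcbacbc$accb  b
   10  bbbaccacbabbbcbacbc$acc  c
   11  bbbcbacbc$accbbbaccacba  a
   12  bbcbacbc$accbbbaccacbab  b
   13  bc$accbbbaccacbabbbcbac  c
   14  bcbacbc$accbbbaccacbabb  b
   15  c$accbbbaccacbabbbcbacb  b
   16  cacbabbbcbacbc$accbbbac  c
   17  cbabbbcbacbc$accbbbacca  a
   18  cbacbc$accbbbaccacbabbb  b
   19  cbbbaccacbabbbcbacbc$ac  c
   20  cbc$accbbbaccacbabbbcba  a
   21  ccacbabbbcbacbc$accbbba  a
   22  ccbbbaccacbabbbcbacbc$a  a

cbcbb$ccbbcabcbbcabcaaa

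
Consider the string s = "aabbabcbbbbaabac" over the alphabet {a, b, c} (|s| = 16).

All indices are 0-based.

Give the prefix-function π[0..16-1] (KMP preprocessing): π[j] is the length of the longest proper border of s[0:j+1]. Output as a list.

π[0] = 0
j=1 s[j]='a': π[1]=1 (border 'a')
j=2 s[j]='b': k: 1→0; π[2]=0 (border '')
j=3 s[j]='b': π[3]=0 (border '')
j=4 s[j]='a': π[4]=1 (border 'a')
j=5 s[j]='b': k: 1→0; π[5]=0 (border '')
j=6 s[j]='c': π[6]=0 (border '')
j=7 s[j]='b': π[7]=0 (border '')
j=8 s[j]='b': π[8]=0 (border '')
j=9 s[j]='b': π[9]=0 (border '')
j=10 s[j]='b': π[10]=0 (border '')
j=11 s[j]='a': π[11]=1 (border 'a')
j=12 s[j]='a': π[12]=2 (border 'aa')
j=13 s[j]='b': π[13]=3 (border 'aab')
j=14 s[j]='a': k: 3→0; π[14]=1 (border 'a')
j=15 s[j]='c': k: 1→0; π[15]=0 (border '')

[0, 1, 0, 0, 1, 0, 0, 0, 0, 0, 0, 1, 2, 3, 1, 0]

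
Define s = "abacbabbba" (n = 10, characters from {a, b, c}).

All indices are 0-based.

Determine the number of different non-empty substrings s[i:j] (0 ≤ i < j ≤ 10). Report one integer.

44

rank | idx | suffix
   0 |   9 | a
   1 |   0 | abacbabbba
   2 |   5 | abbba
   3 |   2 | acbabbba
   4 |   8 | ba
   5 |   4 | babbba
   6 |   1 | bacbabbba
   7 |   7 | bba
   8 |   6 | bbba
   9 |   3 | cbabbba

SA = [9, 0, 5, 2, 8, 4, 1, 7, 6, 3]
[i] adj suffixes → lcp
  [1] 9/0 → 1 ('a')
  [2] 0/5 → 2 ('ab')
  [3] 5/2 → 1 ('a')
  [4] 2/8 → 0 ('')
  [5] 8/4 → 2 ('ba')
  [6] 4/1 → 2 ('ba')
  [7] 1/7 → 1 ('b')
  [8] 7/6 → 2 ('bb')
  [9] 6/3 → 0 ('')

n(n+1)/2 = 10·11/2 = 55
Σ LCP = 0 + 1 + 2 + 1 + 0 + 2 + 2 + 1 + 2 + 0 = 11
distinct = 55 − 11 = 44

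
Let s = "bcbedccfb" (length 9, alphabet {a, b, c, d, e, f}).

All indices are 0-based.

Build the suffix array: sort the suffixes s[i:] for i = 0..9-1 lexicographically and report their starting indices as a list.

[8, 0, 2, 1, 5, 6, 4, 3, 7]

rank→(start, suffix):
  0 → (8, 'b')
  1 → (0, 'bcbedccfb')
  2 → (2, 'bedccfb')
  3 → (1, 'cbedccfb')
  4 → (5, 'ccfb')
  5 → (6, 'cfb')
  6 → (4, 'dccfb')
  7 → (3, 'edccfb')
  8 → (7, 'fb')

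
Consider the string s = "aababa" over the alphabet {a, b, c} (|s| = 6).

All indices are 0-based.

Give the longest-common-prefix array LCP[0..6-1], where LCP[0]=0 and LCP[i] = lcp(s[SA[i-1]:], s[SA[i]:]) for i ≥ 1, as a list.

sorted suffixes:
  #0 SA[0]=5  'a'
  #1 SA[1]=0  'aababa'
  #2 SA[2]=3  'aba'
  #3 SA[3]=1  'ababa'
  #4 SA[4]=4  'ba'
  #5 SA[5]=2  'baba'

SA = [5, 0, 3, 1, 4, 2]
[i] adj suffixes → lcp
  [1] 5/0 → 1 ('a')
  [2] 0/3 → 1 ('a')
  [3] 3/1 → 3 ('aba')
  [4] 1/4 → 0 ('')
  [5] 4/2 → 2 ('ba')

[0, 1, 1, 3, 0, 2]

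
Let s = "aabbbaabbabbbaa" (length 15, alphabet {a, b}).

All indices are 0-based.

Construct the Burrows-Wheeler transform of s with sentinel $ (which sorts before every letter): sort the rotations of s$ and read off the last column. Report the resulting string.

aabb$ababbbbbaaa

rank  rotation          last
    0  $aabbbaabbabbbaa  a
    1  a$aabbbaabbabbba  a
    2  aa$aabbbaabbabbb  b
    3  aabbabbbaa$aabbb  b
    4  aabbbaabbabbbaa$  $
    5  abbabbbaa$aabbba  a
    6  abbbaa$aabbbaabb  b
    7  abbbaabbabbbaa$a  a
    8  baa$aabbbaabbabb  b
    9  baabbabbbaa$aabb  b
   10  babbbaa$aabbbaab  b
   11  bbaa$aabbbaabbab  b
   12  bbaabbabbbaa$aab  b
   13  bbabbbaa$aabbbaa  a
   14  bbbaa$aabbbaabba  a
   15  bbbaabbabbbaa$aa  a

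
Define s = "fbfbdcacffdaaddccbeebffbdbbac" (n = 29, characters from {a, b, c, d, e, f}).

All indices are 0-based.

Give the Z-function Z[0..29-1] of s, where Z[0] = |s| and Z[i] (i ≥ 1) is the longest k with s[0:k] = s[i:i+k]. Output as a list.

[29, 0, 2, 0, 0, 0, 0, 0, 1, 1, 0, 0, 0, 0, 0, 0, 0, 0, 0, 0, 0, 1, 2, 0, 0, 0, 0, 0, 0]

Z[0]=29
i=1: fresh scan; Z[1]=0
i=2: fresh scan; Z[2]=2 scan→box=[2,4)
i=3: min(r-i=1, Z[1]=0)=0; Z[3]=0
i=4: fresh scan; Z[4]=0
i=5: fresh scan; Z[5]=0
i=6: fresh scan; Z[6]=0
i=7: fresh scan; Z[7]=0
i=8: fresh scan; Z[8]=1 scan→box=[8,9)
i=9: fresh scan; Z[9]=1 scan→box=[9,10)
i=10: fresh scan; Z[10]=0
i=11: fresh scan; Z[11]=0
i=12: fresh scan; Z[12]=0
i=13: fresh scan; Z[13]=0
i=14: fresh scan; Z[14]=0
i=15: fresh scan; Z[15]=0
i=16: fresh scan; Z[16]=0
i=17: fresh scan; Z[17]=0
i=18: fresh scan; Z[18]=0
i=19: fresh scan; Z[19]=0
i=20: fresh scan; Z[20]=0
i=21: fresh scan; Z[21]=1 scan→box=[21,22)
i=22: fresh scan; Z[22]=2 scan→box=[22,24)
i=23: min(r-i=1, Z[1]=0)=0; Z[23]=0
i=24: fresh scan; Z[24]=0
i=25: fresh scan; Z[25]=0
i=26: fresh scan; Z[26]=0
i=27: fresh scan; Z[27]=0
i=28: fresh scan; Z[28]=0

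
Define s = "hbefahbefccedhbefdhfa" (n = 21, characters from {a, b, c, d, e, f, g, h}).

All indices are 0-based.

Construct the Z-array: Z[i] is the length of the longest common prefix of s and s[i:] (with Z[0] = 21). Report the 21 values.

[21, 0, 0, 0, 0, 4, 0, 0, 0, 0, 0, 0, 0, 4, 0, 0, 0, 0, 1, 0, 0]

Z[0]=21
i=1: fresh scan; Z[1]=0
i=2: fresh scan; Z[2]=0
i=3: fresh scan; Z[3]=0
i=4: fresh scan; Z[4]=0
i=5: fresh scan; Z[5]=4 extend→box=[5,9)
i=6: min(r-i=3, Z[1]=0)=0; Z[6]=0
i=7: min(r-i=2, Z[2]=0)=0; Z[7]=0
i=8: min(r-i=1, Z[3]=0)=0; Z[8]=0
i=9: fresh scan; Z[9]=0
i=10: fresh scan; Z[10]=0
i=11: fresh scan; Z[11]=0
i=12: fresh scan; Z[12]=0
i=13: fresh scan; Z[13]=4 extend→box=[13,17)
i=14: min(r-i=3, Z[1]=0)=0; Z[14]=0
i=15: min(r-i=2, Z[2]=0)=0; Z[15]=0
i=16: min(r-i=1, Z[3]=0)=0; Z[16]=0
i=17: fresh scan; Z[17]=0
i=18: fresh scan; Z[18]=1 extend→box=[18,19)
i=19: fresh scan; Z[19]=0
i=20: fresh scan; Z[20]=0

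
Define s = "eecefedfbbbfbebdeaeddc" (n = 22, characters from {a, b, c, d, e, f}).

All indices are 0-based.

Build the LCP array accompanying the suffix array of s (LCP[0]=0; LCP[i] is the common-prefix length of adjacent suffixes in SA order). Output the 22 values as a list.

sorted suffixes:
  #0 SA[0]=17  'aeddc'
  #1 SA[1]=8  'bbbfbebdeaeddc'
  #2 SA[2]=9  'bbfbebdeaeddc'
  #3 SA[3]=14  'bdeaeddc'
  #4 SA[4]=12  'bebdeaeddc'
  #5 SA[5]=10  'bfbebdeaeddc'
  #6 SA[6]=21  'c'
  #7 SA[7]=2  'cefedfbbbfbebdeaeddc'
  #8 SA[8]=20  'dc'
  #9 SA[9]=19  'ddc'
  #10 SA[10]=15  'deaeddc'
  #11 SA[11]=6  'dfbbbfbebdeaeddc'
  #12 SA[12]=16  'eaeddc'
  #13 SA[13]=13  'ebdeaeddc'
  #14 SA[14]=1  'ecefedfbbbfbebdeaeddc'
  #15 SA[15]=18  'eddc'
  #16 SA[16]=5  'edfbbbfbebdeaeddc'
  #17 SA[17]=0  'eecefedfbbbfbebdeaeddc'
  #18 SA[18]=3  'efedfbbbfbebdeaeddc'
  #19 SA[19]=7  'fbbbfbebdeaeddc'
  #20 SA[20]=11  'fbebdeaeddc'
  #21 SA[21]=4  'fedfbbbfbebdeaeddc'

SA = [17, 8, 9, 14, 12, 10, 21, 2, 20, 19, 15, 6, 16, 13, 1, 18, 5, 0, 3, 7, 11, 4]
[i] adj suffixes → lcp
  [1] 17/8 → 0 ('')
  [2] 8/9 → 2 ('bb')
  [3] 9/14 → 1 ('b')
  [4] 14/12 → 1 ('b')
  [5] 12/10 → 1 ('b')
  [6] 10/21 → 0 ('')
  [7] 21/2 → 1 ('c')
  [8] 2/20 → 0 ('')
  [9] 20/19 → 1 ('d')
  [10] 19/15 → 1 ('d')
  [11] 15/6 → 1 ('d')
  [12] 6/16 → 0 ('')
  [13] 16/13 → 1 ('e')
  [14] 13/1 → 1 ('e')
  [15] 1/18 → 1 ('e')
  [16] 18/5 → 2 ('ed')
  [17] 5/0 → 1 ('e')
  [18] 0/3 → 1 ('e')
  [19] 3/7 → 0 ('')
  [20] 7/11 → 2 ('fb')
  [21] 11/4 → 1 ('f')

[0, 0, 2, 1, 1, 1, 0, 1, 0, 1, 1, 1, 0, 1, 1, 1, 2, 1, 1, 0, 2, 1]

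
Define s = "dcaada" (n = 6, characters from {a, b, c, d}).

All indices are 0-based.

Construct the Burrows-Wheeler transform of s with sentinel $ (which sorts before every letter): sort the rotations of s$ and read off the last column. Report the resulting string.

adcada$

rank  rotation last
    0  $dcaada  a
    1  a$dcaad  d
    2  aada$dc  c
    3  ada$dca  a
    4  caada$d  d
    5  da$dcaa  a
    6  dcaada$  $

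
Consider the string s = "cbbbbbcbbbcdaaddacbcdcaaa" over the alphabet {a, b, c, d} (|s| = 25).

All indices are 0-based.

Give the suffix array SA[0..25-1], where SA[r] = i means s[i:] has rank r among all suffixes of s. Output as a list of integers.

rank | idx | suffix
   0 |  24 | a
   1 |  23 | aa
   2 |  22 | aaa
   3 |  12 | aaddacbcdcaaa
   4 |  16 | acbcdcaaa
   5 |  13 | addacbcdcaaa
   6 |   1 | bbbbbcbbbcdaaddacbcdcaaa
   7 |   2 | bbbbcbbbcdaaddacbcdcaaa
   8 |   3 | bbbcbbbcdaaddacbcdcaaa
   9 |   7 | bbbcdaaddacbcdcaaa
  10 |   4 | bbcbbbcdaaddacbcdcaaa
  11 |   8 | bbcdaaddacbcdcaaa
  12 |   5 | bcbbbcdaaddacbcdcaaa
  13 |   9 | bcdaaddacbcdcaaa
  14 |  18 | bcdcaaa
  15 |  21 | caaa
  16 |   0 | cbbbbbcbbbcdaaddacbcdcaaa
  17 |   6 | cbbbcdaaddacbcdcaaa
  18 |  17 | cbcdcaaa
  19 |  10 | cdaaddacbcdcaaa
  20 |  19 | cdcaaa
  21 |  11 | daaddacbcdcaaa
  22 |  15 | dacbcdcaaa
  23 |  20 | dcaaa
  24 |  14 | ddacbcdcaaa

[24, 23, 22, 12, 16, 13, 1, 2, 3, 7, 4, 8, 5, 9, 18, 21, 0, 6, 17, 10, 19, 11, 15, 20, 14]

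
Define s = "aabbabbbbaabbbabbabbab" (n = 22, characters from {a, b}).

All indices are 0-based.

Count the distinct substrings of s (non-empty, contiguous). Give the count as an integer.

rank | idx | suffix
   0 |   0 | aabbabbbbaabbbabbabbab
   1 |   9 | aabbbabbabbab
   2 |  20 | ab
   3 |  17 | abbab
   4 |  14 | abbabbab
   5 |   1 | abbabbbbaabbbabbabbab
   6 |  10 | abbbabbabbab
   7 |   4 | abbbbaabbbabbabbab
   8 |  21 | b
   9 |   8 | baabbbabbabbab
  10 |  19 | bab
  11 |  16 | babbab
  12 |  13 | babbabbab
  13 |   3 | babbbbaabbbabbabbab
  14 |   7 | bbaabbbabbabbab
  15 |  18 | bbab
  16 |  15 | bbabbab
  17 |  12 | bbabbabbab
  18 |   2 | bbabbbbaabbbabbabbab
  19 |   6 | bbbaabbbabbabbab
  20 |  11 | bbbabbabbab
  21 |   5 | bbbbaabbbabbabbab

SA = [0, 9, 20, 17, 14, 1, 10, 4, 21, 8, 19, 16, 13, 3, 7, 18, 15, 12, 2, 6, 11, 5]
rank  pair      lcp
   1  s[0:],s[9:]  4  'aabb'
   2  s[9:],s[20:]  1  'a'
   3  s[20:],s[17:]  2  'ab'
   4  s[17:],s[14:]  5  'abbab'
   5  s[14:],s[1:]  6  'abbabb'
   6  s[1:],s[10:]  3  'abb'
   7  s[10:],s[4:]  4  'abbb'
   8  s[4:],s[21:]  0  ''
   9  s[21:],s[8:]  1  'b'
  10  s[8:],s[19:]  2  'ba'
  11  s[19:],s[16:]  3  'bab'
  12  s[16:],s[13:]  6  'babbab'
  13  s[13:],s[3:]  4  'babb'
  14  s[3:],s[7:]  1  'b'
  15  s[7:],s[18:]  3  'bba'
  16  s[18:],s[15:]  4  'bbab'
  17  s[15:],s[12:]  7  'bbabbab'
  18  s[12:],s[2:]  5  'bbabb'
  19  s[2:],s[6:]  2  'bb'
  20  s[6:],s[11:]  4  'bbba'
  21  s[11:],s[5:]  3  'bbb'

n(n+1)/2 = 22·23/2 = 253
Σ LCP = 0 + 4 + 1 + 2 + 5 + 6 + 3 + 4 + 0 + 1 + 2 + 3 + 6 + 4 + 1 + 3 + 4 + 7 + 5 + 2 + 4 + 3 = 70
distinct = 253 − 70 = 183

183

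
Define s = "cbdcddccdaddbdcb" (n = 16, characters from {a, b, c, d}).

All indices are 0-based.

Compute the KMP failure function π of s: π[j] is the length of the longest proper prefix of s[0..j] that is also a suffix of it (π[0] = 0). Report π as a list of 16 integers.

π[0] = 0
j=1 s[j]='b': π[1]=0 (border '')
j=2 s[j]='d': π[2]=0 (border '')
j=3 s[j]='c': π[3]=1 (border 'c')
j=4 s[j]='d': k: 1→0; π[4]=0 (border '')
j=5 s[j]='d': π[5]=0 (border '')
j=6 s[j]='c': π[6]=1 (border 'c')
j=7 s[j]='c': k: 1→0; π[7]=1 (border 'c')
j=8 s[j]='d': k: 1→0; π[8]=0 (border '')
j=9 s[j]='a': π[9]=0 (border '')
j=10 s[j]='d': π[10]=0 (border '')
j=11 s[j]='d': π[11]=0 (border '')
j=12 s[j]='b': π[12]=0 (border '')
j=13 s[j]='d': π[13]=0 (border '')
j=14 s[j]='c': π[14]=1 (border 'c')
j=15 s[j]='b': π[15]=2 (border 'cb')

[0, 0, 0, 1, 0, 0, 1, 1, 0, 0, 0, 0, 0, 0, 1, 2]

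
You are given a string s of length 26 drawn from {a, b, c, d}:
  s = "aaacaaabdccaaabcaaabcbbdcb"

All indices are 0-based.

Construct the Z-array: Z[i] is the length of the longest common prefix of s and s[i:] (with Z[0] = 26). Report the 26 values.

Z[0]=26
i=1: fresh scan; Z[1]=2 scan→box=[1,3)
i=2: min(r-i=1, Z[1]=2)=1; Z[2]=1
i=3: fresh scan; Z[3]=0
i=4: fresh scan; Z[4]=3 scan→box=[4,7)
i=5: min(r-i=2, Z[1]=2)=2; Z[5]=2
i=6: min(r-i=1, Z[2]=1)=1; Z[6]=1
i=7: fresh scan; Z[7]=0
i=8: fresh scan; Z[8]=0
i=9: fresh scan; Z[9]=0
i=10: fresh scan; Z[10]=0
i=11: fresh scan; Z[11]=3 scan→box=[11,14)
i=12: min(r-i=2, Z[1]=2)=2; Z[12]=2
i=13: min(r-i=1, Z[2]=1)=1; Z[13]=1
i=14: fresh scan; Z[14]=0
i=15: fresh scan; Z[15]=0
i=16: fresh scan; Z[16]=3 scan→box=[16,19)
i=17: min(r-i=2, Z[1]=2)=2; Z[17]=2
i=18: min(r-i=1, Z[2]=1)=1; Z[18]=1
i=19: fresh scan; Z[19]=0
i=20: fresh scan; Z[20]=0
i=21: fresh scan; Z[21]=0
i=22: fresh scan; Z[22]=0
i=23: fresh scan; Z[23]=0
i=24: fresh scan; Z[24]=0
i=25: fresh scan; Z[25]=0

[26, 2, 1, 0, 3, 2, 1, 0, 0, 0, 0, 3, 2, 1, 0, 0, 3, 2, 1, 0, 0, 0, 0, 0, 0, 0]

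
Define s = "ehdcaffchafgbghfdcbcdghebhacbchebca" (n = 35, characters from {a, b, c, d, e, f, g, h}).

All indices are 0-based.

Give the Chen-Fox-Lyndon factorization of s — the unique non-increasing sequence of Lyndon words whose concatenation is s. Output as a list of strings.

["eh", "d", "c", "affchafgbghfdcbcdghebh", "acbchebc", "a"]

emit factor 1: 'eh' (i=0, period=2)
emit factor 2: 'd' (i=2, period=1)
emit factor 3: 'c' (i=3, period=1)
emit factor 4: 'affchafgbghfdcbcdghebh' (i=4, period=22)
emit factor 5: 'acbchebc' (i=26, period=8)
emit factor 6: 'a' (i=34, period=1)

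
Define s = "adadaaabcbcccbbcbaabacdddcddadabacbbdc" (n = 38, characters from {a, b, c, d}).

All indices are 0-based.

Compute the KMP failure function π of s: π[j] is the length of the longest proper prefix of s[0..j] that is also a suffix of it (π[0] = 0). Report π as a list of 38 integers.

[0, 0, 1, 2, 3, 1, 1, 0, 0, 0, 0, 0, 0, 0, 0, 0, 0, 1, 1, 0, 1, 0, 0, 0, 0, 0, 0, 0, 1, 2, 3, 0, 1, 0, 0, 0, 0, 0]

π[0] = 0
j=1 s[j]='d': π[1]=0 (border '')
j=2 s[j]='a': π[2]=1 (border 'a')
j=3 s[j]='d': π[3]=2 (border 'ad')
j=4 s[j]='a': π[4]=3 (border 'ada')
j=5 s[j]='a': k: 3→1→0; π[5]=1 (border 'a')
j=6 s[j]='a': k: 1→0; π[6]=1 (border 'a')
j=7 s[j]='b': k: 1→0; π[7]=0 (border '')
j=8 s[j]='c': π[8]=0 (border '')
j=9 s[j]='b': π[9]=0 (border '')
j=10 s[j]='c': π[10]=0 (border '')
j=11 s[j]='c': π[11]=0 (border '')
j=12 s[j]='c': π[12]=0 (border '')
j=13 s[j]='b': π[13]=0 (border '')
j=14 s[j]='b': π[14]=0 (border '')
j=15 s[j]='c': π[15]=0 (border '')
j=16 s[j]='b': π[16]=0 (border '')
j=17 s[j]='a': π[17]=1 (border 'a')
j=18 s[j]='a': k: 1→0; π[18]=1 (border 'a')
j=19 s[j]='b': k: 1→0; π[19]=0 (border '')
j=20 s[j]='a': π[20]=1 (border 'a')
j=21 s[j]='c': k: 1→0; π[21]=0 (border '')
j=22 s[j]='d': π[22]=0 (border '')
j=23 s[j]='d': π[23]=0 (border '')
j=24 s[j]='d': π[24]=0 (border '')
j=25 s[j]='c': π[25]=0 (border '')
j=26 s[j]='d': π[26]=0 (border '')
j=27 s[j]='d': π[27]=0 (border '')
j=28 s[j]='a': π[28]=1 (border 'a')
j=29 s[j]='d': π[29]=2 (border 'ad')
j=30 s[j]='a': π[30]=3 (border 'ada')
j=31 s[j]='b': k: 3→1→0; π[31]=0 (border '')
j=32 s[j]='a': π[32]=1 (border 'a')
j=33 s[j]='c': k: 1→0; π[33]=0 (border '')
j=34 s[j]='b': π[34]=0 (border '')
j=35 s[j]='b': π[35]=0 (border '')
j=36 s[j]='d': π[36]=0 (border '')
j=37 s[j]='c': π[37]=0 (border '')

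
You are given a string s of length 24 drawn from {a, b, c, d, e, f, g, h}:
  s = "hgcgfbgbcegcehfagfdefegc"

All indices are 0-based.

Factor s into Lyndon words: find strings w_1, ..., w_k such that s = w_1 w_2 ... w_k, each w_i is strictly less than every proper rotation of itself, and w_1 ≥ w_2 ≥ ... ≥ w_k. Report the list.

emit factor 1: 'h' (i=0, period=1)
emit factor 2: 'g' (i=1, period=1)
emit factor 3: 'cgf' (i=2, period=3)
emit factor 4: 'bg' (i=5, period=2)
emit factor 5: 'bcegcehf' (i=7, period=8)
emit factor 6: 'agfdefegc' (i=15, period=9)

["h", "g", "cgf", "bg", "bcegcehf", "agfdefegc"]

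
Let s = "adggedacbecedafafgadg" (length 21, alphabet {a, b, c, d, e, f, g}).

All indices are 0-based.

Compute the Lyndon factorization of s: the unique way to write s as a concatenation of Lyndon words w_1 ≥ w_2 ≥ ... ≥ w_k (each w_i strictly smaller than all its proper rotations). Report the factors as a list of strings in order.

emit factor 1: 'adgged' (i=0, period=6)
emit factor 2: 'acbecedafafgadg' (i=6, period=15)

["adgged", "acbecedafafgadg"]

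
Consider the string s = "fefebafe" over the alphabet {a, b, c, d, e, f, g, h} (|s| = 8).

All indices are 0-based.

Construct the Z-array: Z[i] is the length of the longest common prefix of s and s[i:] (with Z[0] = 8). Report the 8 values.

[8, 0, 2, 0, 0, 0, 2, 0]

Z[0]=8
i=1: outside box; Z[1]=0
i=2: outside box; Z[2]=2 scan→box=[2,4)
i=3: min(r-i=1, Z[1]=0)=0; Z[3]=0
i=4: outside box; Z[4]=0
i=5: outside box; Z[5]=0
i=6: outside box; Z[6]=2 scan→box=[6,8)
i=7: min(r-i=1, Z[1]=0)=0; Z[7]=0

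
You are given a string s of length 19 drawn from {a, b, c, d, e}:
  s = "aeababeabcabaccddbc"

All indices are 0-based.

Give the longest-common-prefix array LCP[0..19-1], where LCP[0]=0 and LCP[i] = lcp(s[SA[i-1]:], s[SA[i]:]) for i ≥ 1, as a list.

[0, 3, 2, 2, 1, 1, 0, 2, 1, 2, 1, 0, 1, 1, 1, 0, 1, 0, 3]

sorted suffixes:
  #0 SA[0]=2  'ababeabcabaccddbc'
  #1 SA[1]=10  'abaccddbc'
  #2 SA[2]=7  'abcabaccddbc'
  #3 SA[3]=4  'abeabcabaccddbc'
  #4 SA[4]=12  'accddbc'
  #5 SA[5]=0  'aeababeabcabaccddbc'
  #6 SA[6]=3  'babeabcabaccddbc'
  #7 SA[7]=11  'baccddbc'
  #8 SA[8]=17  'bc'
  #9 SA[9]=8  'bcabaccddbc'
  #10 SA[10]=5  'beabcabaccddbc'
  #11 SA[11]=18  'c'
  #12 SA[12]=9  'cabaccddbc'
  #13 SA[13]=13  'ccddbc'
  #14 SA[14]=14  'cddbc'
  #15 SA[15]=16  'dbc'
  #16 SA[16]=15  'ddbc'
  #17 SA[17]=1  'eababeabcabaccddbc'
  #18 SA[18]=6  'eabcabaccddbc'

SA = [2, 10, 7, 4, 12, 0, 3, 11, 17, 8, 5, 18, 9, 13, 14, 16, 15, 1, 6]
[i] adj suffixes → lcp
  [1] 2/10 → 3 ('aba')
  [2] 10/7 → 2 ('ab')
  [3] 7/4 → 2 ('ab')
  [4] 4/12 → 1 ('a')
  [5] 12/0 → 1 ('a')
  [6] 0/3 → 0 ('')
  [7] 3/11 → 2 ('ba')
  [8] 11/17 → 1 ('b')
  [9] 17/8 → 2 ('bc')
  [10] 8/5 → 1 ('b')
  [11] 5/18 → 0 ('')
  [12] 18/9 → 1 ('c')
  [13] 9/13 → 1 ('c')
  [14] 13/14 → 1 ('c')
  [15] 14/16 → 0 ('')
  [16] 16/15 → 1 ('d')
  [17] 15/1 → 0 ('')
  [18] 1/6 → 3 ('eab')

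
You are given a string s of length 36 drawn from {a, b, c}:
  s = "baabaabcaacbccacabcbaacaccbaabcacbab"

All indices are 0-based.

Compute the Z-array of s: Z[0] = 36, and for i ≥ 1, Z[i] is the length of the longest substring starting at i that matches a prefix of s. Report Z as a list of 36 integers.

[36, 0, 0, 4, 0, 0, 1, 0, 0, 0, 0, 1, 0, 0, 0, 0, 0, 1, 0, 3, 0, 0, 0, 0, 0, 0, 4, 0, 0, 1, 0, 0, 0, 2, 0, 1]

Z[0]=36
i=1: i≥r, start 0; Z[1]=0
i=2: i≥r, start 0; Z[2]=0
i=3: i≥r, start 0; Z[3]=4 extend→box=[3,7)
i=4: min(r-i=3, Z[1]=0)=0; Z[4]=0
i=5: min(r-i=2, Z[2]=0)=0; Z[5]=0
i=6: min(r-i=1, Z[3]=4)=1; Z[6]=1
i=7: i≥r, start 0; Z[7]=0
i=8: i≥r, start 0; Z[8]=0
i=9: i≥r, start 0; Z[9]=0
i=10: i≥r, start 0; Z[10]=0
i=11: i≥r, start 0; Z[11]=1 extend→box=[11,12)
i=12: i≥r, start 0; Z[12]=0
i=13: i≥r, start 0; Z[13]=0
i=14: i≥r, start 0; Z[14]=0
i=15: i≥r, start 0; Z[15]=0
i=16: i≥r, start 0; Z[16]=0
i=17: i≥r, start 0; Z[17]=1 extend→box=[17,18)
i=18: i≥r, start 0; Z[18]=0
i=19: i≥r, start 0; Z[19]=3 extend→box=[19,22)
i=20: min(r-i=2, Z[1]=0)=0; Z[20]=0
i=21: min(r-i=1, Z[2]=0)=0; Z[21]=0
i=22: i≥r, start 0; Z[22]=0
i=23: i≥r, start 0; Z[23]=0
i=24: i≥r, start 0; Z[24]=0
i=25: i≥r, start 0; Z[25]=0
i=26: i≥r, start 0; Z[26]=4 extend→box=[26,30)
i=27: min(r-i=3, Z[1]=0)=0; Z[27]=0
i=28: min(r-i=2, Z[2]=0)=0; Z[28]=0
i=29: min(r-i=1, Z[3]=4)=1; Z[29]=1
i=30: i≥r, start 0; Z[30]=0
i=31: i≥r, start 0; Z[31]=0
i=32: i≥r, start 0; Z[32]=0
i=33: i≥r, start 0; Z[33]=2 extend→box=[33,35)
i=34: min(r-i=1, Z[1]=0)=0; Z[34]=0
i=35: i≥r, start 0; Z[35]=1 extend→box=[35,36)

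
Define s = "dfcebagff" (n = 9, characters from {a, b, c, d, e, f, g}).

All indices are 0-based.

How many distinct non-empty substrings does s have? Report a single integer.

rank | idx | suffix
   0 |   5 | agff
   1 |   4 | bagff
   2 |   2 | cebagff
   3 |   0 | dfcebagff
   4 |   3 | ebagff
   5 |   8 | f
   6 |   1 | fcebagff
   7 |   7 | ff
   8 |   6 | gff

SA = [5, 4, 2, 0, 3, 8, 1, 7, 6]
rank  pair      lcp
   1  s[5:],s[4:]  0  ''
   2  s[4:],s[2:]  0  ''
   3  s[2:],s[0:]  0  ''
   4  s[0:],s[3:]  0  ''
   5  s[3:],s[8:]  0  ''
   6  s[8:],s[1:]  1  'f'
   7  s[1:],s[7:]  1  'f'
   8  s[7:],s[6:]  0  ''

n(n+1)/2 = 9·10/2 = 45
Σ LCP = 0 + 0 + 0 + 0 + 0 + 0 + 1 + 1 + 0 = 2
distinct = 45 − 2 = 43

43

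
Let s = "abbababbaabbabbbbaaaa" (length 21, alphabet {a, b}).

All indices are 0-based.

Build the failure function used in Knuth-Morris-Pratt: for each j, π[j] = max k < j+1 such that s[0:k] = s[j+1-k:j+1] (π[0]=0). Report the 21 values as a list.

π[0] = 0
j=1 s[j]='b': π[1]=0 (border '')
j=2 s[j]='b': π[2]=0 (border '')
j=3 s[j]='a': π[3]=1 (border 'a')
j=4 s[j]='b': π[4]=2 (border 'ab')
j=5 s[j]='a': k: 2→0; π[5]=1 (border 'a')
j=6 s[j]='b': π[6]=2 (border 'ab')
j=7 s[j]='b': π[7]=3 (border 'abb')
j=8 s[j]='a': π[8]=4 (border 'abba')
j=9 s[j]='a': k: 4→1→0; π[9]=1 (border 'a')
j=10 s[j]='b': π[10]=2 (border 'ab')
j=11 s[j]='b': π[11]=3 (border 'abb')
j=12 s[j]='a': π[12]=4 (border 'abba')
j=13 s[j]='b': π[13]=5 (border 'abbab')
j=14 s[j]='b': k: 5→2; π[14]=3 (border 'abb')
j=15 s[j]='b': k: 3→0; π[15]=0 (border '')
j=16 s[j]='b': π[16]=0 (border '')
j=17 s[j]='a': π[17]=1 (border 'a')
j=18 s[j]='a': k: 1→0; π[18]=1 (border 'a')
j=19 s[j]='a': k: 1→0; π[19]=1 (border 'a')
j=20 s[j]='a': k: 1→0; π[20]=1 (border 'a')

[0, 0, 0, 1, 2, 1, 2, 3, 4, 1, 2, 3, 4, 5, 3, 0, 0, 1, 1, 1, 1]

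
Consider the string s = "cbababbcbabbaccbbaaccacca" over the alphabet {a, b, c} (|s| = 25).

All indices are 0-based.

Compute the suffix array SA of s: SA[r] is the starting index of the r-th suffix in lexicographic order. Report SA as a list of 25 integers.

[24, 17, 2, 9, 4, 21, 18, 12, 16, 1, 8, 3, 11, 15, 10, 5, 6, 23, 20, 0, 7, 14, 22, 19, 13]

rank | idx | suffix
   0 |  24 | a
   1 |  17 | aaccacca
   2 |   2 | ababbcbabbaccbbaaccacca
   3 |   9 | abbaccbbaaccacca
   4 |   4 | abbcbabbaccbbaaccacca
   5 |  21 | acca
   6 |  18 | accacca
   7 |  12 | accbbaaccacca
   8 |  16 | baaccacca
   9 |   1 | bababbcbabbaccbbaaccacca
  10 |   8 | babbaccbbaaccacca
  11 |   3 | babbcbabbaccbbaaccacca
  12 |  11 | baccbbaaccacca
  13 |  15 | bbaaccacca
  14 |  10 | bbaccbbaaccacca
  15 |   5 | bbcbabbaccbbaaccacca
  16 |   6 | bcbabbaccbbaaccacca
  17 |  23 | ca
  18 |  20 | cacca
  19 |   0 | cbababbcbabbaccbbaaccacca
  20 |   7 | cbabbaccbbaaccacca
  21 |  14 | cbbaaccacca
  22 |  22 | cca
  23 |  19 | ccacca
  24 |  13 | ccbbaaccacca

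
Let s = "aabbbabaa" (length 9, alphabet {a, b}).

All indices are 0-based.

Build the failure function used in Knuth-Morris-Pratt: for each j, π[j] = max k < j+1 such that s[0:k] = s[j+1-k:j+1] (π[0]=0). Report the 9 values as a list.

[0, 1, 0, 0, 0, 1, 0, 1, 2]

π[0] = 0
j=1 s[j]='a': π[1]=1 (border 'a')
j=2 s[j]='b': k: 1→0; π[2]=0 (border '')
j=3 s[j]='b': π[3]=0 (border '')
j=4 s[j]='b': π[4]=0 (border '')
j=5 s[j]='a': π[5]=1 (border 'a')
j=6 s[j]='b': k: 1→0; π[6]=0 (border '')
j=7 s[j]='a': π[7]=1 (border 'a')
j=8 s[j]='a': π[8]=2 (border 'aa')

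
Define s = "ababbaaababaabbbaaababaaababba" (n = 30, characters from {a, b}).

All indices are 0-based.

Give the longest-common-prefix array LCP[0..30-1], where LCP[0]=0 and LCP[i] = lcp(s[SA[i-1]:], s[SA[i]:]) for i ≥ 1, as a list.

[0, 1, 8, 6, 2, 7, 5, 3, 1, 4, 3, 6, 4, 6, 2, 4, 3, 0, 2, 9, 7, 3, 2, 5, 3, 5, 1, 3, 10, 2]

sorted suffixes:
  #0 SA[0]=29  'a'
  #1 SA[1]=16  'aaababaaababba'
  #2 SA[2]=5  'aaababaabbbaaababaaababba'
  #3 SA[3]=22  'aaababba'
  #4 SA[4]=17  'aababaaababba'
  #5 SA[5]=6  'aababaabbbaaababaaababba'
  #6 SA[6]=23  'aababba'
  #7 SA[7]=11  'aabbbaaababaaababba'
  #8 SA[8]=20  'abaaababba'
  #9 SA[9]=9  'abaabbbaaababaaababba'
  #10 SA[10]=18  'ababaaababba'
  #11 SA[11]=7  'ababaabbbaaababaaababba'
  #12 SA[12]=24  'ababba'
  #13 SA[13]=0  'ababbaaababaabbbaaababaaababba'
  #14 SA[14]=26  'abba'
  #15 SA[15]=2  'abbaaababaabbbaaababaaababba'
  #16 SA[16]=12  'abbbaaababaaababba'
  #17 SA[17]=28  'ba'
  #18 SA[18]=15  'baaababaaababba'
  #19 SA[19]=4  'baaababaabbbaaababaaababba'
  #20 SA[20]=21  'baaababba'
  #21 SA[21]=10  'baabbbaaababaaababba'
  #22 SA[22]=19  'babaaababba'
  #23 SA[23]=8  'babaabbbaaababaaababba'
  #24 SA[24]=25  'babba'
  #25 SA[25]=1  'babbaaababaabbbaaababaaababba'
  #26 SA[26]=27  'bba'
  #27 SA[27]=14  'bbaaababaaababba'
  #28 SA[28]=3  'bbaaababaabbbaaababaaababba'
  #29 SA[29]=13  'bbbaaababaaababba'

SA = [29, 16, 5, 22, 17, 6, 23, 11, 20, 9, 18, 7, 24, 0, 26, 2, 12, 28, 15, 4, 21, 10, 19, 8, 25, 1, 27, 14, 3, 13]
[i] adj suffixes → lcp
  [1] 29/16 → 1 ('a')
  [2] 16/5 → 8 ('aaababaa')
  [3] 5/22 → 6 ('aaabab')
  [4] 22/17 → 2 ('aa')
  [5] 17/6 → 7 ('aababaa')
  [6] 6/23 → 5 ('aabab')
  [7] 23/11 → 3 ('aab')
  [8] 11/20 → 1 ('a')
  [9] 20/9 → 4 ('abaa')
  [10] 9/18 → 3 ('aba')
  [11] 18/7 → 6 ('ababaa')
  [12] 7/24 → 4 ('abab')
  [13] 24/0 → 6 ('ababba')
  [14] 0/26 → 2 ('ab')
  [15] 26/2 → 4 ('abba')
  [16] 2/12 → 3 ('abb')
  [17] 12/28 → 0 ('')
  [18] 28/15 → 2 ('ba')
  [19] 15/4 → 9 ('baaababaa')
  [20] 4/21 → 7 ('baaabab')
  [21] 21/10 → 3 ('baa')
  [22] 10/19 → 2 ('ba')
  [23] 19/8 → 5 ('babaa')
  [24] 8/25 → 3 ('bab')
  [25] 25/1 → 5 ('babba')
  [26] 1/27 → 1 ('b')
  [27] 27/14 → 3 ('bba')
  [28] 14/3 → 10 ('bbaaababaa')
  [29] 3/13 → 2 ('bb')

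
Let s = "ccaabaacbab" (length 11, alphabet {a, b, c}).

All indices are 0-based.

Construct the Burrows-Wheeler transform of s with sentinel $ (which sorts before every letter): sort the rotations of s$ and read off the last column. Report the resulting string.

rank  rotation      last
    0  $ccaabaacbab  b
    1  aabaacbab$cc  c
    2  aacbab$ccaab  b
    3  ab$ccaabaacb  b
    4  abaacbab$cca  a
    5  acbab$ccaaba  a
    6  b$ccaabaacba  a
    7  baacbab$ccaa  a
    8  bab$ccaabaac  c
    9  caabaacbab$c  c
   10  cbab$ccaabaa  a
   11  ccaabaacbab$  $

bcbbaaaacca$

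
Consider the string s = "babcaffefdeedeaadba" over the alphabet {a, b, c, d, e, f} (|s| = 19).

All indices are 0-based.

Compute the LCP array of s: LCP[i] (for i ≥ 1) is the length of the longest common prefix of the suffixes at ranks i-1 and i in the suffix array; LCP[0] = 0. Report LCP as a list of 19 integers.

rank | idx | suffix
   0 |  18 | a
   1 |  14 | aadba
   2 |   1 | abcaffefdeedeaadba
   3 |  15 | adba
   4 |   4 | affefdeedeaadba
   5 |  17 | ba
   6 |   0 | babcaffefdeedeaadba
   7 |   2 | bcaffefdeedeaadba
   8 |   3 | caffefdeedeaadba
   9 |  16 | dba
  10 |  12 | deaadba
  11 |   9 | deedeaadba
  12 |  13 | eaadba
  13 |  11 | edeaadba
  14 |  10 | eedeaadba
  15 |   7 | efdeedeaadba
  16 |   8 | fdeedeaadba
  17 |   6 | fefdeedeaadba
  18 |   5 | ffefdeedeaadba

SA = [18, 14, 1, 15, 4, 17, 0, 2, 3, 16, 12, 9, 13, 11, 10, 7, 8, 6, 5]
[i] adj suffixes → lcp
  [1] 18/14 → 1 ('a')
  [2] 14/1 → 1 ('a')
  [3] 1/15 → 1 ('a')
  [4] 15/4 → 1 ('a')
  [5] 4/17 → 0 ('')
  [6] 17/0 → 2 ('ba')
  [7] 0/2 → 1 ('b')
  [8] 2/3 → 0 ('')
  [9] 3/16 → 0 ('')
  [10] 16/12 → 1 ('d')
  [11] 12/9 → 2 ('de')
  [12] 9/13 → 0 ('')
  [13] 13/11 → 1 ('e')
  [14] 11/10 → 1 ('e')
  [15] 10/7 → 1 ('e')
  [16] 7/8 → 0 ('')
  [17] 8/6 → 1 ('f')
  [18] 6/5 → 1 ('f')

[0, 1, 1, 1, 1, 0, 2, 1, 0, 0, 1, 2, 0, 1, 1, 1, 0, 1, 1]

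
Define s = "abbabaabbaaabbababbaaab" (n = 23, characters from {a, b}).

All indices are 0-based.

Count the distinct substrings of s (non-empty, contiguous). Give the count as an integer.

204

rank→(start, suffix):
  0 → (19, 'aaab')
  1 → (9, 'aaabbababbaaab')
  2 → (20, 'aab')
  3 → (5, 'aabbaaabbababbaaab')
  4 → (10, 'aabbababbaaab')
  5 → (21, 'ab')
  6 → (3, 'abaabbaaabbababbaaab')
  7 → (14, 'ababbaaab')
  8 → (16, 'abbaaab')
  9 → (6, 'abbaaabbababbaaab')
  10 → (0, 'abbabaabbaaabbababbaaab')
  11 → (11, 'abbababbaaab')
  12 → (22, 'b')
  13 → (18, 'baaab')
  14 → (8, 'baaabbababbaaab')
  15 → (4, 'baabbaaabbababbaaab')
  16 → (2, 'babaabbaaabbababbaaab')
  17 → (13, 'bababbaaab')
  18 → (15, 'babbaaab')
  19 → (17, 'bbaaab')
  20 → (7, 'bbaaabbababbaaab')
  21 → (1, 'bbabaabbaaabbababbaaab')
  22 → (12, 'bbababbaaab')

SA = [19, 9, 20, 5, 10, 21, 3, 14, 16, 6, 0, 11, 22, 18, 8, 4, 2, 13, 15, 17, 7, 1, 12]
rank  pair      lcp
   1  s[19:],s[9:]  4  'aaab'
   2  s[9:],s[20:]  2  'aa'
   3  s[20:],s[5:]  3  'aab'
   4  s[5:],s[10:]  5  'aabba'
   5  s[10:],s[21:]  1  'a'
   6  s[21:],s[3:]  2  'ab'
   7  s[3:],s[14:]  3  'aba'
   8  s[14:],s[16:]  2  'ab'
   9  s[16:],s[6:]  7  'abbaaab'
  10  s[6:],s[0:]  4  'abba'
  11  s[0:],s[11:]  6  'abbaba'
  12  s[11:],s[22:]  0  ''
  13  s[22:],s[18:]  1  'b'
  14  s[18:],s[8:]  5  'baaab'
  15  s[8:],s[4:]  3  'baa'
  16  s[4:],s[2:]  2  'ba'
  17  s[2:],s[13:]  4  'baba'
  18  s[13:],s[15:]  3  'bab'
  19  s[15:],s[17:]  1  'b'
  20  s[17:],s[7:]  6  'bbaaab'
  21  s[7:],s[1:]  3  'bba'
  22  s[1:],s[12:]  5  'bbaba'

n(n+1)/2 = 23·24/2 = 276
Σ LCP = 0 + 4 + 2 + 3 + 5 + 1 + 2 + 3 + 2 + 7 + 4 + 6 + 0 + 1 + 5 + 3 + 2 + 4 + 3 + 1 + 6 + 3 + 5 = 72
distinct = 276 − 72 = 204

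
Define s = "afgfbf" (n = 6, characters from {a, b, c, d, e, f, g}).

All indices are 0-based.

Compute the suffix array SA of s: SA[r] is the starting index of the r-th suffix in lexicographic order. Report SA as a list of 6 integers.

rank→(start, suffix):
  0 → (0, 'afgfbf')
  1 → (4, 'bf')
  2 → (5, 'f')
  3 → (3, 'fbf')
  4 → (1, 'fgfbf')
  5 → (2, 'gfbf')

[0, 4, 5, 3, 1, 2]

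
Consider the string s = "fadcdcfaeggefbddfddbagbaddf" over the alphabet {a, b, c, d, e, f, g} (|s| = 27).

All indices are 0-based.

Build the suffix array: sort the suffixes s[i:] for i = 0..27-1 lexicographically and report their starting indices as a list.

[1, 23, 7, 20, 22, 19, 13, 3, 5, 18, 2, 4, 17, 24, 14, 25, 15, 11, 8, 26, 0, 6, 12, 16, 21, 10, 9]

rank | idx | suffix
   0 |   1 | adcdcfaeggefbddfddbagbaddf
   1 |  23 | addf
   2 |   7 | aeggefbddfddbagbaddf
   3 |  20 | agbaddf
   4 |  22 | baddf
   5 |  19 | bagbaddf
   6 |  13 | bddfddbagbaddf
   7 |   3 | cdcfaeggefbddfddbagbaddf
   8 |   5 | cfaeggefbddfddbagbaddf
   9 |  18 | dbagbaddf
  10 |   2 | dcdcfaeggefbddfddbagbaddf
  11 |   4 | dcfaeggefbddfddbagbaddf
  12 |  17 | ddbagbaddf
  13 |  24 | ddf
  14 |  14 | ddfddbagbaddf
  15 |  25 | df
  16 |  15 | dfddbagbaddf
  17 |  11 | efbddfddbagbaddf
  18 |   8 | eggefbddfddbagbaddf
  19 |  26 | f
  20 |   0 | fadcdcfaeggefbddfddbagbaddf
  21 |   6 | faeggefbddfddbagbaddf
  22 |  12 | fbddfddbagbaddf
  23 |  16 | fddbagbaddf
  24 |  21 | gbaddf
  25 |  10 | gefbddfddbagbaddf
  26 |   9 | ggefbddfddbagbaddf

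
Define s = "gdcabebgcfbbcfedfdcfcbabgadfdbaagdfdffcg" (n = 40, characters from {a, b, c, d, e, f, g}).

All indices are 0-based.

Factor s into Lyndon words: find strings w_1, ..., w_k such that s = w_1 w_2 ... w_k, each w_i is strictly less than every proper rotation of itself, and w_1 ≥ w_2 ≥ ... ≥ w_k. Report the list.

emit factor 1: 'g' (i=0, period=1)
emit factor 2: 'd' (i=1, period=1)
emit factor 3: 'c' (i=2, period=1)
emit factor 4: 'abebgcfbbcfedfdcfcbabgadfdb' (i=3, period=27)
emit factor 5: 'aagdfdffcg' (i=30, period=10)

["g", "d", "c", "abebgcfbbcfedfdcfcbabgadfdb", "aagdfdffcg"]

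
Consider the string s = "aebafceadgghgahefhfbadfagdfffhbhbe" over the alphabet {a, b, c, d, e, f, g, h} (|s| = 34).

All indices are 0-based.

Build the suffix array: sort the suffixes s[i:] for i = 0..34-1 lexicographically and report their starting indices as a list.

sorted suffixes:
  #0 SA[0]=20  'adfagdfffhbhbe'
  #1 SA[1]=7  'adgghgahefhfbadfagdfffhbhbe'
  #2 SA[2]=0  'aebafceadgghgahefhfbadfagdfffhbhbe'
  #3 SA[3]=3  'afceadgghgahefhfbadfagdfffhbhbe'
  #4 SA[4]=23  'agdfffhbhbe'
  #5 SA[5]=13  'ahefhfbadfagdfffhbhbe'
  #6 SA[6]=19  'badfagdfffhbhbe'
  #7 SA[7]=2  'bafceadgghgahefhfbadfagdfffhbhbe'
  #8 SA[8]=32  'be'
  #9 SA[9]=30  'bhbe'
  #10 SA[10]=5  'ceadgghgahefhfbadfagdfffhbhbe'
  #11 SA[11]=21  'dfagdfffhbhbe'
  #12 SA[12]=25  'dfffhbhbe'
  #13 SA[13]=8  'dgghgahefhfbadfagdfffhbhbe'
  #14 SA[14]=33  'e'
  #15 SA[15]=6  'eadgghgahefhfbadfagdfffhbhbe'
  #16 SA[16]=1  'ebafceadgghgahefhfbadfagdfffhbhbe'
  #17 SA[17]=15  'efhfbadfagdfffhbhbe'
  #18 SA[18]=22  'fagdfffhbhbe'
  #19 SA[19]=18  'fbadfagdfffhbhbe'
  #20 SA[20]=4  'fceadgghgahefhfbadfagdfffhbhbe'
  #21 SA[21]=26  'fffhbhbe'
  #22 SA[22]=27  'ffhbhbe'
  #23 SA[23]=28  'fhbhbe'
  #24 SA[24]=16  'fhfbadfagdfffhbhbe'
  #25 SA[25]=12  'gahefhfbadfagdfffhbhbe'
  #26 SA[26]=24  'gdfffhbhbe'
  #27 SA[27]=9  'gghgahefhfbadfagdfffhbhbe'
  #28 SA[28]=10  'ghgahefhfbadfagdfffhbhbe'
  #29 SA[29]=31  'hbe'
  #30 SA[30]=29  'hbhbe'
  #31 SA[31]=14  'hefhfbadfagdfffhbhbe'
  #32 SA[32]=17  'hfbadfagdfffhbhbe'
  #33 SA[33]=11  'hgahefhfbadfagdfffhbhbe'

[20, 7, 0, 3, 23, 13, 19, 2, 32, 30, 5, 21, 25, 8, 33, 6, 1, 15, 22, 18, 4, 26, 27, 28, 16, 12, 24, 9, 10, 31, 29, 14, 17, 11]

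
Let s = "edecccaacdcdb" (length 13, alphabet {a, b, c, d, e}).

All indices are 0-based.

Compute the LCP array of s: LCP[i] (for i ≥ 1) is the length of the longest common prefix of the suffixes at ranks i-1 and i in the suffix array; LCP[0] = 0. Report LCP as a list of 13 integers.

rank | idx | suffix
   0 |   6 | aacdcdb
   1 |   7 | acdcdb
   2 |  12 | b
   3 |   5 | caacdcdb
   4 |   4 | ccaacdcdb
   5 |   3 | cccaacdcdb
   6 |  10 | cdb
   7 |   8 | cdcdb
   8 |  11 | db
   9 |   9 | dcdb
  10 |   1 | decccaacdcdb
  11 |   2 | ecccaacdcdb
  12 |   0 | edecccaacdcdb

SA = [6, 7, 12, 5, 4, 3, 10, 8, 11, 9, 1, 2, 0]
[i] adj suffixes → lcp
  [1] 6/7 → 1 ('a')
  [2] 7/12 → 0 ('')
  [3] 12/5 → 0 ('')
  [4] 5/4 → 1 ('c')
  [5] 4/3 → 2 ('cc')
  [6] 3/10 → 1 ('c')
  [7] 10/8 → 2 ('cd')
  [8] 8/11 → 0 ('')
  [9] 11/9 → 1 ('d')
  [10] 9/1 → 1 ('d')
  [11] 1/2 → 0 ('')
  [12] 2/0 → 1 ('e')

[0, 1, 0, 0, 1, 2, 1, 2, 0, 1, 1, 0, 1]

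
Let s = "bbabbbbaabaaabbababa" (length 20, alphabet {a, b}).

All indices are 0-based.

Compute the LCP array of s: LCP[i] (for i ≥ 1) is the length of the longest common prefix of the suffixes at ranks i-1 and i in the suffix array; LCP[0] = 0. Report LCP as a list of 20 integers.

[0, 1, 2, 3, 1, 3, 3, 2, 3, 0, 2, 3, 2, 4, 3, 1, 3, 4, 2, 3]

sorted suffixes:
  #0 SA[0]=19  'a'
  #1 SA[1]=10  'aaabbababa'
  #2 SA[2]=7  'aabaaabbababa'
  #3 SA[3]=11  'aabbababa'
  #4 SA[4]=17  'aba'
  #5 SA[5]=8  'abaaabbababa'
  #6 SA[6]=15  'ababa'
  #7 SA[7]=12  'abbababa'
  #8 SA[8]=2  'abbbbaabaaabbababa'
  #9 SA[9]=18  'ba'
  #10 SA[10]=9  'baaabbababa'
  #11 SA[11]=6  'baabaaabbababa'
  #12 SA[12]=16  'baba'
  #13 SA[13]=14  'bababa'
  #14 SA[14]=1  'babbbbaabaaabbababa'
  #15 SA[15]=5  'bbaabaaabbababa'
  #16 SA[16]=13  'bbababa'
  #17 SA[17]=0  'bbabbbbaabaaabbababa'
  #18 SA[18]=4  'bbbaabaaabbababa'
  #19 SA[19]=3  'bbbbaabaaabbababa'

SA = [19, 10, 7, 11, 17, 8, 15, 12, 2, 18, 9, 6, 16, 14, 1, 5, 13, 0, 4, 3]
rank  pair      lcp
   1  s[19:],s[10:]  1  'a'
   2  s[10:],s[7:]  2  'aa'
   3  s[7:],s[11:]  3  'aab'
   4  s[11:],s[17:]  1  'a'
   5  s[17:],s[8:]  3  'aba'
   6  s[8:],s[15:]  3  'aba'
   7  s[15:],s[12:]  2  'ab'
   8  s[12:],s[2:]  3  'abb'
   9  s[2:],s[18:]  0  ''
  10  s[18:],s[9:]  2  'ba'
  11  s[9:],s[6:]  3  'baa'
  12  s[6:],s[16:]  2  'ba'
  13  s[16:],s[14:]  4  'baba'
  14  s[14:],s[1:]  3  'bab'
  15  s[1:],s[5:]  1  'b'
  16  s[5:],s[13:]  3  'bba'
  17  s[13:],s[0:]  4  'bbab'
  18  s[0:],s[4:]  2  'bb'
  19  s[4:],s[3:]  3  'bbb'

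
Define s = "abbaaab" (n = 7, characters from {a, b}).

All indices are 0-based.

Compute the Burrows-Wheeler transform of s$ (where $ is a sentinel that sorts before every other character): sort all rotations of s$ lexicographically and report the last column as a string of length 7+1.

bbaa$aba

rank  rotation  last
    0  $abbaaab  b
    1  aaab$abb  b
    2  aab$abba  a
    3  ab$abbaa  a
    4  abbaaab$  $
    5  b$abbaaa  a
    6  baaab$ab  b
    7  bbaaab$a  a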